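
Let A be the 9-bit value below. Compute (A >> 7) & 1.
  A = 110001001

Bit 7 is the 8th from the right.
  110001001
   ^
That bit is 1.

Answer: 1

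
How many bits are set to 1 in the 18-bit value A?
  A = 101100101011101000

101100101011101000
1-bits at positions (from bit 0 = LSB): 3, 5, 6, 7, 9, 11, 14, 15, 17
Count = 9

Answer: 9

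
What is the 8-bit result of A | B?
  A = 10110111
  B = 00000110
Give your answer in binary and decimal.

Apply | to each column (1 where either bit is 1):
  10110111
| 00000110
----------
  10110111

Answer: 10110111 (183)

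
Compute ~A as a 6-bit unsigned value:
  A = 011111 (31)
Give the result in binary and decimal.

Flip each bit (0->1, 1->0):
  011111
  100000

Answer: 100000 (32)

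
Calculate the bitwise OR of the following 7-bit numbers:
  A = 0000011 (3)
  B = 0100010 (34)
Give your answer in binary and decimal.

Apply | to each column (1 where either bit is 1):
  0000011
| 0100010
---------
  0100011

Answer: 0100011 (35)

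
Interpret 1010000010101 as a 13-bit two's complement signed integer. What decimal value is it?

MSB is 1, so the value is negative. Find the magnitude:
1. Invert bits:  0101111101010
2. Add 1:        0101111101011  = 3051
3. Apply sign:   -3051

Answer: -3051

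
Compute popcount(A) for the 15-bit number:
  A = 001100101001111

001100101001111
1-bits at positions (from bit 0 = LSB): 0, 1, 2, 3, 6, 8, 11, 12
Count = 8

Answer: 8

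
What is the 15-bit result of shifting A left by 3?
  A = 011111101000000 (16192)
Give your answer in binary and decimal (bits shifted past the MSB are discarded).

Shift left by 3: drop the top 3 bit(s), append 3 zero(s) on the right.
  011111101000000  ->  discard [011], keep [111101000000], append 000
= 111101000000000

Answer: 111101000000000 (31232)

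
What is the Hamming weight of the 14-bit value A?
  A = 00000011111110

00000011111110
1-bits at positions (from bit 0 = LSB): 1, 2, 3, 4, 5, 6, 7
Count = 7

Answer: 7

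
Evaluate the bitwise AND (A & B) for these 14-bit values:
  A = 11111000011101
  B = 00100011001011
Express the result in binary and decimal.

Apply & to each column (1 only where both bits are 1):
  11111000011101
& 00100011001011
----------------
  00100000001001

Answer: 00100000001001 (2057)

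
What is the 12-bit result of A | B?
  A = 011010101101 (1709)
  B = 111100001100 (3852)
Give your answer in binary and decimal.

Apply | to each column (1 where either bit is 1):
  011010101101
| 111100001100
--------------
  111110101101

Answer: 111110101101 (4013)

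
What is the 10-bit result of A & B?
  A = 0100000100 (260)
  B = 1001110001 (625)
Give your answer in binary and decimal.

Apply & to each column (1 only where both bits are 1):
  0100000100
& 1001110001
------------
  0000000000

Answer: 0000000000 (0)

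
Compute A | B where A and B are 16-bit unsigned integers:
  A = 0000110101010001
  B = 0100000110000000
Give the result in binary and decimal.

Apply | to each column (1 where either bit is 1):
  0000110101010001
| 0100000110000000
------------------
  0100110111010001

Answer: 0100110111010001 (19921)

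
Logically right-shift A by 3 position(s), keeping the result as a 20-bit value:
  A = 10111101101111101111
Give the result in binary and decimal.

Logical shift right by 3: drop the bottom 3 bit(s), prepend 3 zero(s) on the left.
  10111101101111101111  ->  keep [10111101101111101], discard [111], prepend 000
= 00010111101101111101

Answer: 00010111101101111101 (97149)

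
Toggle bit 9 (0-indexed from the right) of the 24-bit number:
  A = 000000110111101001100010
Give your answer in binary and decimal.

Mask = 1 << 9 = 000000000000001000000000
Bit 9 of A is 1; XOR with the mask flips it to 0.
  000000110111101001100010
^ 000000000000001000000000
--------------------------
  000000110111100001100010

Answer: 000000110111100001100010 (227426)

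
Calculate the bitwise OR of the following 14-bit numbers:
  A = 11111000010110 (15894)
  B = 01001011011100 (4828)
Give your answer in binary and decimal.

Apply | to each column (1 where either bit is 1):
  11111000010110
| 01001011011100
----------------
  11111011011110

Answer: 11111011011110 (16094)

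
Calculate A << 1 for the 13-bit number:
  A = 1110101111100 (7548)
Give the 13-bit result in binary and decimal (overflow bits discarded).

Shift left by 1: drop the top 1 bit(s), append 1 zero(s) on the right.
  1110101111100  ->  discard [1], keep [110101111100], append 0
= 1101011111000

Answer: 1101011111000 (6904)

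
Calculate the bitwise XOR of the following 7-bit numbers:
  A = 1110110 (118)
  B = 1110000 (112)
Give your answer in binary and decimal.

Apply ^ to each column (1 where bits differ):
  1110110
^ 1110000
---------
  0000110

Answer: 0000110 (6)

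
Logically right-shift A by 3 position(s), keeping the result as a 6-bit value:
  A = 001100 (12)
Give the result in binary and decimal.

Logical shift right by 3: drop the bottom 3 bit(s), prepend 3 zero(s) on the left.
  001100  ->  keep [001], discard [100], prepend 000
= 000001

Answer: 000001 (1)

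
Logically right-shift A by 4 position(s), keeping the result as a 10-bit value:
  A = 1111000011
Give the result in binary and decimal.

Logical shift right by 4: drop the bottom 4 bit(s), prepend 4 zero(s) on the left.
  1111000011  ->  keep [111100], discard [0011], prepend 0000
= 0000111100

Answer: 0000111100 (60)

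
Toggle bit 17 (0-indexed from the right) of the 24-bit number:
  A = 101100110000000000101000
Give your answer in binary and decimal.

Mask = 1 << 17 = 000000100000000000000000
Bit 17 of A is 1; XOR with the mask flips it to 0.
  101100110000000000101000
^ 000000100000000000000000
--------------------------
  101100010000000000101000

Answer: 101100010000000000101000 (11599912)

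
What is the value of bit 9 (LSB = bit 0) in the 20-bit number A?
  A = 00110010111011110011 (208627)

Bit 9 is the 10th from the right.
  00110010111011110011
            ^
That bit is 1.

Answer: 1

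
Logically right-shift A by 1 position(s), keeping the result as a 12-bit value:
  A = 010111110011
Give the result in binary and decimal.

Logical shift right by 1: drop the bottom 1 bit(s), prepend 1 zero(s) on the left.
  010111110011  ->  keep [01011111001], discard [1], prepend 0
= 001011111001

Answer: 001011111001 (761)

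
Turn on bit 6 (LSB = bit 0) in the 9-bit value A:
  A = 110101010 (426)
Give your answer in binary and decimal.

Mask = 1 << 6 = 001000000
Bit 6 of A is 0, so OR-ing with the mask flips it to 1.
  110101010
| 001000000
-----------
  111101010

Answer: 111101010 (490)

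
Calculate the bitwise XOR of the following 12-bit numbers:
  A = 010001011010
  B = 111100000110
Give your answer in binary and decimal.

Apply ^ to each column (1 where bits differ):
  010001011010
^ 111100000110
--------------
  101101011100

Answer: 101101011100 (2908)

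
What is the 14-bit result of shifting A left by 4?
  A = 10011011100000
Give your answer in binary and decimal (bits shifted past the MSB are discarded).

Shift left by 4: drop the top 4 bit(s), append 4 zero(s) on the right.
  10011011100000  ->  discard [1001], keep [1011100000], append 0000
= 10111000000000

Answer: 10111000000000 (11776)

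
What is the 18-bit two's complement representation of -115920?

1. Binary of +115920:  011100010011010000
2. Invert bits:     100011101100101111
3. Add 1:           100011101100110000

Answer: 100011101100110000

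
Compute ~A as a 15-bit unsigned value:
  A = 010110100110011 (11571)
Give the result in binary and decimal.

Flip each bit (0->1, 1->0):
  010110100110011
  101001011001100

Answer: 101001011001100 (21196)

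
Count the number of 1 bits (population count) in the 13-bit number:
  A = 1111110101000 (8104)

1111110101000
1-bits at positions (from bit 0 = LSB): 3, 5, 7, 8, 9, 10, 11, 12
Count = 8

Answer: 8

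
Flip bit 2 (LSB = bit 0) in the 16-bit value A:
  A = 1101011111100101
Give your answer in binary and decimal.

Mask = 1 << 2 = 0000000000000100
Bit 2 of A is 1; XOR with the mask flips it to 0.
  1101011111100101
^ 0000000000000100
------------------
  1101011111100001

Answer: 1101011111100001 (55265)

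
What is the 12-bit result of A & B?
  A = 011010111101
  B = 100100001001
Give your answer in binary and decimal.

Apply & to each column (1 only where both bits are 1):
  011010111101
& 100100001001
--------------
  000000001001

Answer: 000000001001 (9)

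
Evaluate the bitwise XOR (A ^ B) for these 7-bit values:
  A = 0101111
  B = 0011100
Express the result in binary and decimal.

Apply ^ to each column (1 where bits differ):
  0101111
^ 0011100
---------
  0110011

Answer: 0110011 (51)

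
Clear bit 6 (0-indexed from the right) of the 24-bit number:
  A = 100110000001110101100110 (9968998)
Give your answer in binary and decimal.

Mask = ~(1 << 6) = 111111111111111110111111
Bit 6 of A is 1, so AND-ing with the mask clears it to 0.
  100110000001110101100110
& 111111111111111110111111
--------------------------
  100110000001110100100110

Answer: 100110000001110100100110 (9968934)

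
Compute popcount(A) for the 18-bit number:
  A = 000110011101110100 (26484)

000110011101110100
1-bits at positions (from bit 0 = LSB): 2, 4, 5, 6, 8, 9, 10, 13, 14
Count = 9

Answer: 9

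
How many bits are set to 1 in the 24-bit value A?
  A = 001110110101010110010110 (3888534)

001110110101010110010110
1-bits at positions (from bit 0 = LSB): 1, 2, 4, 7, 8, 10, 12, 14, 16, 17, 19, 20, 21
Count = 13

Answer: 13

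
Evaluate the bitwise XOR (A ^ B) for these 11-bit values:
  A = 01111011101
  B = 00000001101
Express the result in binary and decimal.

Apply ^ to each column (1 where bits differ):
  01111011101
^ 00000001101
-------------
  01111010000

Answer: 01111010000 (976)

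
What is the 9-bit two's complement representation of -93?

1. Binary of +93:  001011101
2. Invert bits:     110100010
3. Add 1:           110100011

Answer: 110100011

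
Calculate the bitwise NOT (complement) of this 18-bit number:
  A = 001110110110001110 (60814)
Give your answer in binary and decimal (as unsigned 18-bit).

Flip each bit (0->1, 1->0):
  001110110110001110
  110001001001110001

Answer: 110001001001110001 (201329)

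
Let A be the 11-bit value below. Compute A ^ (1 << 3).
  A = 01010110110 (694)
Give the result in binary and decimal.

Mask = 1 << 3 = 00000001000
Bit 3 of A is 0; XOR with the mask flips it to 1.
  01010110110
^ 00000001000
-------------
  01010111110

Answer: 01010111110 (702)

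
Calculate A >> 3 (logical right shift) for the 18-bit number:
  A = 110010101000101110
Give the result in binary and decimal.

Logical shift right by 3: drop the bottom 3 bit(s), prepend 3 zero(s) on the left.
  110010101000101110  ->  keep [110010101000101], discard [110], prepend 000
= 000110010101000101

Answer: 000110010101000101 (25925)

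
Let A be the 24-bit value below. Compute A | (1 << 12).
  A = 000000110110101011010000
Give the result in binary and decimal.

Mask = 1 << 12 = 000000000001000000000000
Bit 12 of A is 0, so OR-ing with the mask flips it to 1.
  000000110110101011010000
| 000000000001000000000000
--------------------------
  000000110111101011010000

Answer: 000000110111101011010000 (228048)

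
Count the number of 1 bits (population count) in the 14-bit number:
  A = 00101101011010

00101101011010
1-bits at positions (from bit 0 = LSB): 1, 3, 4, 6, 8, 9, 11
Count = 7

Answer: 7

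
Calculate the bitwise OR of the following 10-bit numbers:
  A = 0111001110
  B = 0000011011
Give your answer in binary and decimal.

Apply | to each column (1 where either bit is 1):
  0111001110
| 0000011011
------------
  0111011111

Answer: 0111011111 (479)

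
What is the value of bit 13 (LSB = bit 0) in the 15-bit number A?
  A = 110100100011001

Bit 13 is the 14th from the right.
  110100100011001
   ^
That bit is 1.

Answer: 1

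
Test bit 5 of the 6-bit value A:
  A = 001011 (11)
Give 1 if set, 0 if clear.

Bit 5 is the 6th from the right.
  001011
  ^
That bit is 0.

Answer: 0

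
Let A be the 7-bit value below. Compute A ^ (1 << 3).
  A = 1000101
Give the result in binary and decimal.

Mask = 1 << 3 = 0001000
Bit 3 of A is 0; XOR with the mask flips it to 1.
  1000101
^ 0001000
---------
  1001101

Answer: 1001101 (77)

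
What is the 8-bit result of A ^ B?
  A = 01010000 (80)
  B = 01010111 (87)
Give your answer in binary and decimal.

Apply ^ to each column (1 where bits differ):
  01010000
^ 01010111
----------
  00000111

Answer: 00000111 (7)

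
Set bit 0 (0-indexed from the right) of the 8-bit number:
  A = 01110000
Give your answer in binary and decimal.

Mask = 1 << 0 = 00000001
Bit 0 of A is 0, so OR-ing with the mask flips it to 1.
  01110000
| 00000001
----------
  01110001

Answer: 01110001 (113)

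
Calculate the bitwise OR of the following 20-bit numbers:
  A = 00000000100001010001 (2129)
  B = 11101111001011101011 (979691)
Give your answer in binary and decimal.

Apply | to each column (1 where either bit is 1):
  00000000100001010001
| 11101111001011101011
----------------------
  11101111101011111011

Answer: 11101111101011111011 (981755)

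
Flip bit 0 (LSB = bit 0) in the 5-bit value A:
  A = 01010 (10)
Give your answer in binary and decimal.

Mask = 1 << 0 = 00001
Bit 0 of A is 0; XOR with the mask flips it to 1.
  01010
^ 00001
-------
  01011

Answer: 01011 (11)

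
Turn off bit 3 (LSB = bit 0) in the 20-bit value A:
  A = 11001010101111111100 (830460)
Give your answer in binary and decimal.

Mask = ~(1 << 3) = 11111111111111110111
Bit 3 of A is 1, so AND-ing with the mask clears it to 0.
  11001010101111111100
& 11111111111111110111
----------------------
  11001010101111110100

Answer: 11001010101111110100 (830452)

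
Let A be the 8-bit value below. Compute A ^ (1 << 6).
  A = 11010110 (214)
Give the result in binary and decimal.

Mask = 1 << 6 = 01000000
Bit 6 of A is 1; XOR with the mask flips it to 0.
  11010110
^ 01000000
----------
  10010110

Answer: 10010110 (150)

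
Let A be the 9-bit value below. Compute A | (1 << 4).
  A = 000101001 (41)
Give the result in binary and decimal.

Mask = 1 << 4 = 000010000
Bit 4 of A is 0, so OR-ing with the mask flips it to 1.
  000101001
| 000010000
-----------
  000111001

Answer: 000111001 (57)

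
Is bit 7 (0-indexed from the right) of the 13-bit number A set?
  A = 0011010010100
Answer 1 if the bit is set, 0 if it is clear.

Bit 7 is the 8th from the right.
  0011010010100
       ^
That bit is 1.

Answer: 1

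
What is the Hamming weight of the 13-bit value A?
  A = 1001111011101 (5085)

1001111011101
1-bits at positions (from bit 0 = LSB): 0, 2, 3, 4, 6, 7, 8, 9, 12
Count = 9

Answer: 9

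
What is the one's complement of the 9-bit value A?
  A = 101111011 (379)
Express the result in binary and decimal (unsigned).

Flip each bit (0->1, 1->0):
  101111011
  010000100

Answer: 010000100 (132)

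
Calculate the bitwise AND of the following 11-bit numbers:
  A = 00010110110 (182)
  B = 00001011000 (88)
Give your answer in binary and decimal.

Apply & to each column (1 only where both bits are 1):
  00010110110
& 00001011000
-------------
  00000010000

Answer: 00000010000 (16)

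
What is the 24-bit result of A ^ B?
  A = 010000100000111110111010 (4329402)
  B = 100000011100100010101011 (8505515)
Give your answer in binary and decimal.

Apply ^ to each column (1 where bits differ):
  010000100000111110111010
^ 100000011100100010101011
--------------------------
  110000111100011100010001

Answer: 110000111100011100010001 (12830481)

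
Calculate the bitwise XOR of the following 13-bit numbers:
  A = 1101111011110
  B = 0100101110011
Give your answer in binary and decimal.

Apply ^ to each column (1 where bits differ):
  1101111011110
^ 0100101110011
---------------
  1001010101101

Answer: 1001010101101 (4781)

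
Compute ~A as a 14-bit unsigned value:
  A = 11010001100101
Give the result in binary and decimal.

Flip each bit (0->1, 1->0):
  11010001100101
  00101110011010

Answer: 00101110011010 (2970)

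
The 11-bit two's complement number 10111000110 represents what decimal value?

MSB is 1, so the value is negative. Find the magnitude:
1. Invert bits:  01000111001
2. Add 1:        01000111010  = 570
3. Apply sign:   -570

Answer: -570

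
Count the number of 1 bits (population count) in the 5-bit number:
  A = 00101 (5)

00101
1-bits at positions (from bit 0 = LSB): 0, 2
Count = 2

Answer: 2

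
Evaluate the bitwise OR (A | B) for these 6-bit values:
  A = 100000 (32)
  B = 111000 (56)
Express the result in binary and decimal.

Apply | to each column (1 where either bit is 1):
  100000
| 111000
--------
  111000

Answer: 111000 (56)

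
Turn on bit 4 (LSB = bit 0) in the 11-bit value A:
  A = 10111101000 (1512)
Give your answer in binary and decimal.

Mask = 1 << 4 = 00000010000
Bit 4 of A is 0, so OR-ing with the mask flips it to 1.
  10111101000
| 00000010000
-------------
  10111111000

Answer: 10111111000 (1528)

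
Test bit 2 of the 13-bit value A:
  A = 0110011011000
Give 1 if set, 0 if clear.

Bit 2 is the 3rd from the right.
  0110011011000
            ^
That bit is 0.

Answer: 0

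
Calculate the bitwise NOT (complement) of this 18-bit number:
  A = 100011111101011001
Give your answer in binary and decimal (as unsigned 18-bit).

Flip each bit (0->1, 1->0):
  100011111101011001
  011100000010100110

Answer: 011100000010100110 (114854)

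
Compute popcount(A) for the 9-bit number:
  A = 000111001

000111001
1-bits at positions (from bit 0 = LSB): 0, 3, 4, 5
Count = 4

Answer: 4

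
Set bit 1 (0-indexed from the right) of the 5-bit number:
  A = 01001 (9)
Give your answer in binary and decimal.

Mask = 1 << 1 = 00010
Bit 1 of A is 0, so OR-ing with the mask flips it to 1.
  01001
| 00010
-------
  01011

Answer: 01011 (11)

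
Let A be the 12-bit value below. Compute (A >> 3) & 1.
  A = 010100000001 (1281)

Bit 3 is the 4th from the right.
  010100000001
          ^
That bit is 0.

Answer: 0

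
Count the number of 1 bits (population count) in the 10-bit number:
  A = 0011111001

0011111001
1-bits at positions (from bit 0 = LSB): 0, 3, 4, 5, 6, 7
Count = 6

Answer: 6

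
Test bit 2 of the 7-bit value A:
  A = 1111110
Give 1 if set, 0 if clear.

Bit 2 is the 3rd from the right.
  1111110
      ^
That bit is 1.

Answer: 1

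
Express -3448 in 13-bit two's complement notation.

1. Binary of +3448:  0110101111000
2. Invert bits:     1001010000111
3. Add 1:           1001010001000

Answer: 1001010001000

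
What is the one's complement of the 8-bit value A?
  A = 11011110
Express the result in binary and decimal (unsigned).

Flip each bit (0->1, 1->0):
  11011110
  00100001

Answer: 00100001 (33)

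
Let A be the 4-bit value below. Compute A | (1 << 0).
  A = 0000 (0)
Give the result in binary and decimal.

Mask = 1 << 0 = 0001
Bit 0 of A is 0, so OR-ing with the mask flips it to 1.
  0000
| 0001
------
  0001

Answer: 0001 (1)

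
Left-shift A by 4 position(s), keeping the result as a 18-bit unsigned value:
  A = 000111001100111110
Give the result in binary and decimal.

Shift left by 4: drop the top 4 bit(s), append 4 zero(s) on the right.
  000111001100111110  ->  discard [0001], keep [11001100111110], append 0000
= 110011001111100000

Answer: 110011001111100000 (209888)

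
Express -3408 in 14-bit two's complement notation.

1. Binary of +3408:  00110101010000
2. Invert bits:     11001010101111
3. Add 1:           11001010110000

Answer: 11001010110000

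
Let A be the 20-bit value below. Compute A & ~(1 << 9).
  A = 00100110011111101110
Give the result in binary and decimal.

Mask = ~(1 << 9) = 11111111110111111111
Bit 9 of A is 1, so AND-ing with the mask clears it to 0.
  00100110011111101110
& 11111111110111111111
----------------------
  00100110010111101110

Answer: 00100110010111101110 (157166)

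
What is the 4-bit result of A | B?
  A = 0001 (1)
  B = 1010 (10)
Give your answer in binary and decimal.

Apply | to each column (1 where either bit is 1):
  0001
| 1010
------
  1011

Answer: 1011 (11)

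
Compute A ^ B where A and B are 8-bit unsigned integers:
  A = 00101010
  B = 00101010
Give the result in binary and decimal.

Apply ^ to each column (1 where bits differ):
  00101010
^ 00101010
----------
  00000000

Answer: 00000000 (0)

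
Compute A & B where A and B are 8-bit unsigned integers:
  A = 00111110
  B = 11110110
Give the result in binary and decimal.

Apply & to each column (1 only where both bits are 1):
  00111110
& 11110110
----------
  00110110

Answer: 00110110 (54)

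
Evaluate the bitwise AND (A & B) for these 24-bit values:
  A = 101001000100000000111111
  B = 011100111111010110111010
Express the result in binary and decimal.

Apply & to each column (1 only where both bits are 1):
  101001000100000000111111
& 011100111111010110111010
--------------------------
  001000000100000000111010

Answer: 001000000100000000111010 (2113594)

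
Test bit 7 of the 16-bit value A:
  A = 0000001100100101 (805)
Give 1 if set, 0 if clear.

Bit 7 is the 8th from the right.
  0000001100100101
          ^
That bit is 0.

Answer: 0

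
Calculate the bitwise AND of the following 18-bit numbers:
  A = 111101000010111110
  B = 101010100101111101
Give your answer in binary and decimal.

Apply & to each column (1 only where both bits are 1):
  111101000010111110
& 101010100101111101
--------------------
  101000000000111100

Answer: 101000000000111100 (163900)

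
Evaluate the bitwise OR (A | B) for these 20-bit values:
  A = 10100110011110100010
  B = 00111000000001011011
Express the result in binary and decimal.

Apply | to each column (1 where either bit is 1):
  10100110011110100010
| 00111000000001011011
----------------------
  10111110011111111011

Answer: 10111110011111111011 (780283)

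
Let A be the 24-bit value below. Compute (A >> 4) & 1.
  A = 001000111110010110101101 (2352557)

Bit 4 is the 5th from the right.
  001000111110010110101101
                     ^
That bit is 0.

Answer: 0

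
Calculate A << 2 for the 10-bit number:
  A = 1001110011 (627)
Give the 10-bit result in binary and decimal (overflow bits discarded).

Shift left by 2: drop the top 2 bit(s), append 2 zero(s) on the right.
  1001110011  ->  discard [10], keep [01110011], append 00
= 0111001100

Answer: 0111001100 (460)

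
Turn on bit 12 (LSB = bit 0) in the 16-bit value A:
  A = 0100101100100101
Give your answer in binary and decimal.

Mask = 1 << 12 = 0001000000000000
Bit 12 of A is 0, so OR-ing with the mask flips it to 1.
  0100101100100101
| 0001000000000000
------------------
  0101101100100101

Answer: 0101101100100101 (23333)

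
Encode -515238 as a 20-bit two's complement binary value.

1. Binary of +515238:  01111101110010100110
2. Invert bits:     10000010001101011001
3. Add 1:           10000010001101011010

Answer: 10000010001101011010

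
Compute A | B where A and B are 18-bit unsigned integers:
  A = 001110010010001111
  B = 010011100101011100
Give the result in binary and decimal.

Apply | to each column (1 where either bit is 1):
  001110010010001111
| 010011100101011100
--------------------
  011111110111011111

Answer: 011111110111011111 (130527)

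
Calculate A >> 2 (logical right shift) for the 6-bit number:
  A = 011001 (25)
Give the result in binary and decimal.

Logical shift right by 2: drop the bottom 2 bit(s), prepend 2 zero(s) on the left.
  011001  ->  keep [0110], discard [01], prepend 00
= 000110

Answer: 000110 (6)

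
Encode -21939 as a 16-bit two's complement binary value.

1. Binary of +21939:  0101010110110011
2. Invert bits:     1010101001001100
3. Add 1:           1010101001001101

Answer: 1010101001001101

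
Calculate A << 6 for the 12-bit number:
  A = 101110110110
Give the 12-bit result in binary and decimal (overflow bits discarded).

Shift left by 6: drop the top 6 bit(s), append 6 zero(s) on the right.
  101110110110  ->  discard [101110], keep [110110], append 000000
= 110110000000

Answer: 110110000000 (3456)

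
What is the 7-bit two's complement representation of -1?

1. Binary of +1:  0000001
2. Invert bits:     1111110
3. Add 1:           1111111

Answer: 1111111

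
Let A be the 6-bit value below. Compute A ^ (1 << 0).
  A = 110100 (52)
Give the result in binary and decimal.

Mask = 1 << 0 = 000001
Bit 0 of A is 0; XOR with the mask flips it to 1.
  110100
^ 000001
--------
  110101

Answer: 110101 (53)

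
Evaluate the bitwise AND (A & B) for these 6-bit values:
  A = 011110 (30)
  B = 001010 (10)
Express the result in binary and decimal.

Apply & to each column (1 only where both bits are 1):
  011110
& 001010
--------
  001010

Answer: 001010 (10)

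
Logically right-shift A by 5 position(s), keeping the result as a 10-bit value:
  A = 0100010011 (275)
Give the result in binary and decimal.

Logical shift right by 5: drop the bottom 5 bit(s), prepend 5 zero(s) on the left.
  0100010011  ->  keep [01000], discard [10011], prepend 00000
= 0000001000

Answer: 0000001000 (8)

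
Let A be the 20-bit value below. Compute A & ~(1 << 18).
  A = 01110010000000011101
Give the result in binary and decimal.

Mask = ~(1 << 18) = 10111111111111111111
Bit 18 of A is 1, so AND-ing with the mask clears it to 0.
  01110010000000011101
& 10111111111111111111
----------------------
  00110010000000011101

Answer: 00110010000000011101 (204829)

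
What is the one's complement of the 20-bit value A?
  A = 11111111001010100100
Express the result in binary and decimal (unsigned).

Flip each bit (0->1, 1->0):
  11111111001010100100
  00000000110101011011

Answer: 00000000110101011011 (3419)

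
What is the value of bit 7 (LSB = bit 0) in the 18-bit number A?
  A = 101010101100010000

Bit 7 is the 8th from the right.
  101010101100010000
            ^
That bit is 0.

Answer: 0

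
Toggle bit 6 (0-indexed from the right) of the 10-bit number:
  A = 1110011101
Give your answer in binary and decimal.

Mask = 1 << 6 = 0001000000
Bit 6 of A is 0; XOR with the mask flips it to 1.
  1110011101
^ 0001000000
------------
  1111011101

Answer: 1111011101 (989)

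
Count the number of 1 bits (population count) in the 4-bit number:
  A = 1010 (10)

1010
1-bits at positions (from bit 0 = LSB): 1, 3
Count = 2

Answer: 2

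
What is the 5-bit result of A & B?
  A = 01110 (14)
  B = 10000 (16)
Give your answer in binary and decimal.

Apply & to each column (1 only where both bits are 1):
  01110
& 10000
-------
  00000

Answer: 00000 (0)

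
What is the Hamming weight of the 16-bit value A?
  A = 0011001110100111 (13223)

0011001110100111
1-bits at positions (from bit 0 = LSB): 0, 1, 2, 5, 7, 8, 9, 12, 13
Count = 9

Answer: 9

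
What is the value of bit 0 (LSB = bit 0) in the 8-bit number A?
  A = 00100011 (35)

Bit 0 is the 1st from the right.
  00100011
         ^
That bit is 1.

Answer: 1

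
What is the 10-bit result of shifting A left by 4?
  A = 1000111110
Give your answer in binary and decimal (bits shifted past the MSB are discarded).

Shift left by 4: drop the top 4 bit(s), append 4 zero(s) on the right.
  1000111110  ->  discard [1000], keep [111110], append 0000
= 1111100000

Answer: 1111100000 (992)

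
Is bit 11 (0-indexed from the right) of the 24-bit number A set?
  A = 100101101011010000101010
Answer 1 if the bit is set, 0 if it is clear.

Bit 11 is the 12th from the right.
  100101101011010000101010
              ^
That bit is 0.

Answer: 0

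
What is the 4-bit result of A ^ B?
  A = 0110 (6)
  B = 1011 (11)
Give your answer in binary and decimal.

Apply ^ to each column (1 where bits differ):
  0110
^ 1011
------
  1101

Answer: 1101 (13)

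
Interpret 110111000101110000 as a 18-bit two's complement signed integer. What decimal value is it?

MSB is 1, so the value is negative. Find the magnitude:
1. Invert bits:  001000111010001111
2. Add 1:        001000111010010000  = 36496
3. Apply sign:   -36496

Answer: -36496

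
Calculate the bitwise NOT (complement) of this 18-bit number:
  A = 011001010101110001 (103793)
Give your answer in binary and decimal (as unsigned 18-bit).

Flip each bit (0->1, 1->0):
  011001010101110001
  100110101010001110

Answer: 100110101010001110 (158350)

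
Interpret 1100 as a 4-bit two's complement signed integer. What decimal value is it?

MSB is 1, so the value is negative. Find the magnitude:
1. Invert bits:  0011
2. Add 1:        0100  = 4
3. Apply sign:   -4

Answer: -4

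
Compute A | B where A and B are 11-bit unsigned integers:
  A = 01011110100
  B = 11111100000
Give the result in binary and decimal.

Apply | to each column (1 where either bit is 1):
  01011110100
| 11111100000
-------------
  11111110100

Answer: 11111110100 (2036)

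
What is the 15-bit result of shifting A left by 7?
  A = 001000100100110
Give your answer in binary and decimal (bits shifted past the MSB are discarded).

Shift left by 7: drop the top 7 bit(s), append 7 zero(s) on the right.
  001000100100110  ->  discard [0010001], keep [00100110], append 0000000
= 001001100000000

Answer: 001001100000000 (4864)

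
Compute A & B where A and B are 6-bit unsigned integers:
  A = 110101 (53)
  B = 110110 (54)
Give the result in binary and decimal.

Apply & to each column (1 only where both bits are 1):
  110101
& 110110
--------
  110100

Answer: 110100 (52)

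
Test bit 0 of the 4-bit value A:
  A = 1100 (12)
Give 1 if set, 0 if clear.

Bit 0 is the 1st from the right.
  1100
     ^
That bit is 0.

Answer: 0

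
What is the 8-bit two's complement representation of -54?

1. Binary of +54:  00110110
2. Invert bits:     11001001
3. Add 1:           11001010

Answer: 11001010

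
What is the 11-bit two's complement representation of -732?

1. Binary of +732:  01011011100
2. Invert bits:     10100100011
3. Add 1:           10100100100

Answer: 10100100100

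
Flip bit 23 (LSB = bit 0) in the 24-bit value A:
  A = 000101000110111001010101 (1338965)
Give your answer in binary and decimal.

Mask = 1 << 23 = 100000000000000000000000
Bit 23 of A is 0; XOR with the mask flips it to 1.
  000101000110111001010101
^ 100000000000000000000000
--------------------------
  100101000110111001010101

Answer: 100101000110111001010101 (9727573)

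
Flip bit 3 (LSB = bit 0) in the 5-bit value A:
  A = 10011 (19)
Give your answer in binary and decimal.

Mask = 1 << 3 = 01000
Bit 3 of A is 0; XOR with the mask flips it to 1.
  10011
^ 01000
-------
  11011

Answer: 11011 (27)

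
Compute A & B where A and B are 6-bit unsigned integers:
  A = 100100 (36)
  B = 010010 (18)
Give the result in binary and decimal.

Apply & to each column (1 only where both bits are 1):
  100100
& 010010
--------
  000000

Answer: 000000 (0)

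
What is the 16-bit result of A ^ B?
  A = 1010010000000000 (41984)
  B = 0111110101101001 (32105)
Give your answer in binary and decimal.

Apply ^ to each column (1 where bits differ):
  1010010000000000
^ 0111110101101001
------------------
  1101100101101001

Answer: 1101100101101001 (55657)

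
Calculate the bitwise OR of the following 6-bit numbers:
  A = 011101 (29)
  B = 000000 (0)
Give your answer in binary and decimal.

Apply | to each column (1 where either bit is 1):
  011101
| 000000
--------
  011101

Answer: 011101 (29)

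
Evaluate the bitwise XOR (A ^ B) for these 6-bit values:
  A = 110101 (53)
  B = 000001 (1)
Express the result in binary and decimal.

Apply ^ to each column (1 where bits differ):
  110101
^ 000001
--------
  110100

Answer: 110100 (52)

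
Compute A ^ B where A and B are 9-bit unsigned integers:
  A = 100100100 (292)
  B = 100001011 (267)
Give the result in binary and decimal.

Apply ^ to each column (1 where bits differ):
  100100100
^ 100001011
-----------
  000101111

Answer: 000101111 (47)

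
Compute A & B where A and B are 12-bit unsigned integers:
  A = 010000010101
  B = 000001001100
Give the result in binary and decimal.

Apply & to each column (1 only where both bits are 1):
  010000010101
& 000001001100
--------------
  000000000100

Answer: 000000000100 (4)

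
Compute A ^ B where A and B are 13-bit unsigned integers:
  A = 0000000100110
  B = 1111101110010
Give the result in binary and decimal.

Apply ^ to each column (1 where bits differ):
  0000000100110
^ 1111101110010
---------------
  1111101010100

Answer: 1111101010100 (8020)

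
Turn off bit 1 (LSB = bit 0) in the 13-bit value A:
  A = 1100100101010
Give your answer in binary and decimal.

Mask = ~(1 << 1) = 1111111111101
Bit 1 of A is 1, so AND-ing with the mask clears it to 0.
  1100100101010
& 1111111111101
---------------
  1100100101000

Answer: 1100100101000 (6440)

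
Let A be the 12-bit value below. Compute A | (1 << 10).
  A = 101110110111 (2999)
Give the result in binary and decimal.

Mask = 1 << 10 = 010000000000
Bit 10 of A is 0, so OR-ing with the mask flips it to 1.
  101110110111
| 010000000000
--------------
  111110110111

Answer: 111110110111 (4023)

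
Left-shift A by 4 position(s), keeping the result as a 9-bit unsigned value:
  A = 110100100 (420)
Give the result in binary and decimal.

Shift left by 4: drop the top 4 bit(s), append 4 zero(s) on the right.
  110100100  ->  discard [1101], keep [00100], append 0000
= 001000000

Answer: 001000000 (64)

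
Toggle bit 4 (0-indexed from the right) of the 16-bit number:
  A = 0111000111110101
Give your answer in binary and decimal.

Mask = 1 << 4 = 0000000000010000
Bit 4 of A is 1; XOR with the mask flips it to 0.
  0111000111110101
^ 0000000000010000
------------------
  0111000111100101

Answer: 0111000111100101 (29157)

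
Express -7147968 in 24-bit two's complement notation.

1. Binary of +7147968:  011011010001000111000000
2. Invert bits:     100100101110111000111111
3. Add 1:           100100101110111001000000

Answer: 100100101110111001000000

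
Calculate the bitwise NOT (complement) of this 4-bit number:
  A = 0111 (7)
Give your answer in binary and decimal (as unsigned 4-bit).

Flip each bit (0->1, 1->0):
  0111
  1000

Answer: 1000 (8)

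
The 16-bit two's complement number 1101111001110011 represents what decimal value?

MSB is 1, so the value is negative. Find the magnitude:
1. Invert bits:  0010000110001100
2. Add 1:        0010000110001101  = 8589
3. Apply sign:   -8589

Answer: -8589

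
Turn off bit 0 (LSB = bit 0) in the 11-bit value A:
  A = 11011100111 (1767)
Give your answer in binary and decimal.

Mask = ~(1 << 0) = 11111111110
Bit 0 of A is 1, so AND-ing with the mask clears it to 0.
  11011100111
& 11111111110
-------------
  11011100110

Answer: 11011100110 (1766)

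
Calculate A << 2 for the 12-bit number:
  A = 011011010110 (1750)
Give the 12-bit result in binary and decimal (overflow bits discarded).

Shift left by 2: drop the top 2 bit(s), append 2 zero(s) on the right.
  011011010110  ->  discard [01], keep [1011010110], append 00
= 101101011000

Answer: 101101011000 (2904)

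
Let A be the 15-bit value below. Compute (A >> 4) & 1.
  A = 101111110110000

Bit 4 is the 5th from the right.
  101111110110000
            ^
That bit is 1.

Answer: 1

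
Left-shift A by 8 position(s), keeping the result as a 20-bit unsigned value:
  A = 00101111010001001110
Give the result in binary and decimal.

Shift left by 8: drop the top 8 bit(s), append 8 zero(s) on the right.
  00101111010001001110  ->  discard [00101111], keep [010001001110], append 00000000
= 01000100111000000000

Answer: 01000100111000000000 (282112)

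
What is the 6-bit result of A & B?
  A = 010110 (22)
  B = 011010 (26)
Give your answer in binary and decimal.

Apply & to each column (1 only where both bits are 1):
  010110
& 011010
--------
  010010

Answer: 010010 (18)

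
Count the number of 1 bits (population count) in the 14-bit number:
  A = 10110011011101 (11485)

10110011011101
1-bits at positions (from bit 0 = LSB): 0, 2, 3, 4, 6, 7, 10, 11, 13
Count = 9

Answer: 9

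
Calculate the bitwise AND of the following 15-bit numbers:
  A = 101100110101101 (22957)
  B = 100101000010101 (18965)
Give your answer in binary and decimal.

Apply & to each column (1 only where both bits are 1):
  101100110101101
& 100101000010101
-----------------
  100100000000101

Answer: 100100000000101 (18437)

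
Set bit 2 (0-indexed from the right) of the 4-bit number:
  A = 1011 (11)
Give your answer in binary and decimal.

Mask = 1 << 2 = 0100
Bit 2 of A is 0, so OR-ing with the mask flips it to 1.
  1011
| 0100
------
  1111

Answer: 1111 (15)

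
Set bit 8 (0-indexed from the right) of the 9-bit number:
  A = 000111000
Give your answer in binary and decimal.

Mask = 1 << 8 = 100000000
Bit 8 of A is 0, so OR-ing with the mask flips it to 1.
  000111000
| 100000000
-----------
  100111000

Answer: 100111000 (312)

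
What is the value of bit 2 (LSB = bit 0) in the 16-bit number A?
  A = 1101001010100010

Bit 2 is the 3rd from the right.
  1101001010100010
               ^
That bit is 0.

Answer: 0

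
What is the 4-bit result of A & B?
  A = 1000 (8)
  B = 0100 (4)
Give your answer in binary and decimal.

Apply & to each column (1 only where both bits are 1):
  1000
& 0100
------
  0000

Answer: 0000 (0)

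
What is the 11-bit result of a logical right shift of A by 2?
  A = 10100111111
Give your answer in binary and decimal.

Logical shift right by 2: drop the bottom 2 bit(s), prepend 2 zero(s) on the left.
  10100111111  ->  keep [101001111], discard [11], prepend 00
= 00101001111

Answer: 00101001111 (335)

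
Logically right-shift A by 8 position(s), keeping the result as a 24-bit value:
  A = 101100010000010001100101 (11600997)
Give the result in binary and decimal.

Logical shift right by 8: drop the bottom 8 bit(s), prepend 8 zero(s) on the left.
  101100010000010001100101  ->  keep [1011000100000100], discard [01100101], prepend 00000000
= 000000001011000100000100

Answer: 000000001011000100000100 (45316)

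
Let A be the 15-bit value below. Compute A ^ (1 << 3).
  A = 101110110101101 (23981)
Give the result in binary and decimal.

Mask = 1 << 3 = 000000000001000
Bit 3 of A is 1; XOR with the mask flips it to 0.
  101110110101101
^ 000000000001000
-----------------
  101110110100101

Answer: 101110110100101 (23973)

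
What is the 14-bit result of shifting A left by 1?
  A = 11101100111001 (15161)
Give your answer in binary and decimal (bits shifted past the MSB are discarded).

Shift left by 1: drop the top 1 bit(s), append 1 zero(s) on the right.
  11101100111001  ->  discard [1], keep [1101100111001], append 0
= 11011001110010

Answer: 11011001110010 (13938)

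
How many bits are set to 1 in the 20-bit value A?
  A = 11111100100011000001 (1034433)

11111100100011000001
1-bits at positions (from bit 0 = LSB): 0, 6, 7, 11, 14, 15, 16, 17, 18, 19
Count = 10

Answer: 10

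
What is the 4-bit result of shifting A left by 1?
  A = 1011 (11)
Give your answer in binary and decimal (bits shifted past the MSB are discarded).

Shift left by 1: drop the top 1 bit(s), append 1 zero(s) on the right.
  1011  ->  discard [1], keep [011], append 0
= 0110

Answer: 0110 (6)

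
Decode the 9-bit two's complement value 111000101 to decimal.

MSB is 1, so the value is negative. Find the magnitude:
1. Invert bits:  000111010
2. Add 1:        000111011  = 59
3. Apply sign:   -59

Answer: -59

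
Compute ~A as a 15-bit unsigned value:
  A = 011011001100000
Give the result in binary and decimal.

Flip each bit (0->1, 1->0):
  011011001100000
  100100110011111

Answer: 100100110011111 (18847)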